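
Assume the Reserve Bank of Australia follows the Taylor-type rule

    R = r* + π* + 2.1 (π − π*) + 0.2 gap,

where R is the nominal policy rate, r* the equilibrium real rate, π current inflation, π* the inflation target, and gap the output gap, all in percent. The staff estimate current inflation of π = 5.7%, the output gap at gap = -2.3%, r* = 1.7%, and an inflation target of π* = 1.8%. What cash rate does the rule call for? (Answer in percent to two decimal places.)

11.23%

R = 1.7 + 1.8 + 2.1 × (5.7 − 1.8) + 0.2 × (-2.3)
   = 1.7 + 1.8 + 8.19 − 0.46 = 11.23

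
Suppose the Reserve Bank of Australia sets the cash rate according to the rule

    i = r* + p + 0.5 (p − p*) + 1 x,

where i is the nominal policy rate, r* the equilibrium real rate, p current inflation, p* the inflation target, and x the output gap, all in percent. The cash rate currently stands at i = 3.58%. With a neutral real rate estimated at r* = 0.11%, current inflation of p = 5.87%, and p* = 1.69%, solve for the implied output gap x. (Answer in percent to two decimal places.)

-4.49%

1 x = 3.58 − 0.11 − 5.87 − 0.5 × (5.87 − 1.69) = -4.49
x = -4.49 / 1 = -4.49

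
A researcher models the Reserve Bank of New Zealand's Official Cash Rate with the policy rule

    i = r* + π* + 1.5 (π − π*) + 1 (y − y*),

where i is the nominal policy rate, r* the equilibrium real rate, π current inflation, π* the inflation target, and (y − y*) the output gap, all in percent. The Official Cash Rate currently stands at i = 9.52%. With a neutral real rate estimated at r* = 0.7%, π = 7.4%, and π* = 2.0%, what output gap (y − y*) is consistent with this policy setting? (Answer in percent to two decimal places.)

-1.28%

1 (y − y*) = 9.52 − 0.7 − 2.0 − 1.5 × (7.4 − 2.0) = -1.28
(y − y*) = -1.28 / 1 = -1.28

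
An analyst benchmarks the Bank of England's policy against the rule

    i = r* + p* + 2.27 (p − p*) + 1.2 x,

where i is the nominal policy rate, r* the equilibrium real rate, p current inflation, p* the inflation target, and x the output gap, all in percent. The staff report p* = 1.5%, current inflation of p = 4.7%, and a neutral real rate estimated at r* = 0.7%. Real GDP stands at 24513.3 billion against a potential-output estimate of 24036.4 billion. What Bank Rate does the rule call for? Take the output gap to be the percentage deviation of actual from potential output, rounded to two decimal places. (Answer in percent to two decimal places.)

11.84%

Output gap = 100 × (24513.3 − 24036.4) / 24036.4 = 1.98%.
i = 0.70 + 1.50 + 2.27 × (4.70 − 1.50) + 1.2 × 1.98
   = 0.70 + 1.5 + 7.264 + 2.376 = 11.84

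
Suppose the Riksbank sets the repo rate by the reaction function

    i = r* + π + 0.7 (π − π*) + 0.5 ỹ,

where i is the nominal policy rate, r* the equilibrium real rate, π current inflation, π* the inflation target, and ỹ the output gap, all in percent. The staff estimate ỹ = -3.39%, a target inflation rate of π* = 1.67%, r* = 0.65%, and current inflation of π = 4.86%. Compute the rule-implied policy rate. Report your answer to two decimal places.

6.05%

i = 0.65 + 4.86 + 0.7 × (4.86 − 1.67) + 0.5 × (-3.39)
   = 0.65 + 4.86 + 2.233 − 1.695 = 6.05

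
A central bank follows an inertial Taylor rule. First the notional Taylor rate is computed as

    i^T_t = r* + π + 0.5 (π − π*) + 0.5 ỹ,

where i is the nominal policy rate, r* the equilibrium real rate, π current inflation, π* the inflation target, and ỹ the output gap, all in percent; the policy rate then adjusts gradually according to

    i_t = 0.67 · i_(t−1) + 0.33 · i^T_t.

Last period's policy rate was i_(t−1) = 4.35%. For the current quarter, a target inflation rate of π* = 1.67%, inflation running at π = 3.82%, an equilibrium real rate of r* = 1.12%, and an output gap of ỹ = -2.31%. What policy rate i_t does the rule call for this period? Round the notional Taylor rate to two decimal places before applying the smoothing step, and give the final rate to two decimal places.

4.52%

i^T_t = 1.12 + 3.82 + 0.5 × (3.82 − 1.67) + 0.5 × (-2.31)
   = 1.12 + 3.82 + 1.075 − 1.155 = 4.86
i_t = 0.67 × 4.35 + 0.33 × 4.86 = 2.9145 + 1.6038 = 4.52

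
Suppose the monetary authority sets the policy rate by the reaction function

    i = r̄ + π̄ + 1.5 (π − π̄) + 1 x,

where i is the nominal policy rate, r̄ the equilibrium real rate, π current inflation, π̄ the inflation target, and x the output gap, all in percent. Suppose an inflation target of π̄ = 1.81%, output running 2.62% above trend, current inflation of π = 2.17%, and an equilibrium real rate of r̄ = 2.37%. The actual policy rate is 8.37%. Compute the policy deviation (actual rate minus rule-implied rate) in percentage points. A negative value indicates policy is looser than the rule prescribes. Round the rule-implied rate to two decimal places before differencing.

Output 2.62% above potential → x = 2.62.
i = 2.37 + 1.81 + 1.5 × (2.17 − 1.81) + 1 × 2.62
   = 2.37 + 1.81 + 0.54 + 2.62 = 7.34
Deviation = 8.37 − 7.34 = 1.03 pp.

1.03 pp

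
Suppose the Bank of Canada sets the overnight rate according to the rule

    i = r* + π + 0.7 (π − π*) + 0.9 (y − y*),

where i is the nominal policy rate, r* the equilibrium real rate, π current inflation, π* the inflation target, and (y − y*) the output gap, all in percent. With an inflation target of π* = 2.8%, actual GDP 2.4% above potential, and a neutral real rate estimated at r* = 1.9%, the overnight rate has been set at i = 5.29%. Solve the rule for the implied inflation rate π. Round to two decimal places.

1.88%

Output 2.4% above potential → (y − y*) = 2.4.
Collecting π: i = r* + (1 + 0.7) π − 0.7 π* + 0.9 (y − y*)
1.7 π = 5.29 − 1.9 + 0.7 × 2.8 − 0.9 × 2.4 = 3.19
π = 3.19 / 1.7 = 1.88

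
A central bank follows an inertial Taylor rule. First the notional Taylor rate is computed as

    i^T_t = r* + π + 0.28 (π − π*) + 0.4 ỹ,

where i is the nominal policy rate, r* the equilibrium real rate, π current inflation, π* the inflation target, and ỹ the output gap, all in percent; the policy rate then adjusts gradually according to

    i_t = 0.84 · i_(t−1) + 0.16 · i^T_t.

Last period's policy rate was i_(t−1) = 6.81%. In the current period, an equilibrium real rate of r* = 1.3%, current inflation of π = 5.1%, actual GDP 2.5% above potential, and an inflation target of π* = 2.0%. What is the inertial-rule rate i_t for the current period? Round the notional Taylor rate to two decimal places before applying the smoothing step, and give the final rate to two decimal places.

Output 2.5% above potential → ỹ = 2.5.
i^T_t = 1.3 + 5.1 + 0.28 × (5.1 − 2.0) + 0.4 × 2.5
   = 1.3 + 5.1 + 0.868 + 1 = 8.27
i_t = 0.84 × 6.81 + 0.16 × 8.27 = 5.7204 + 1.3232 = 7.04

7.04%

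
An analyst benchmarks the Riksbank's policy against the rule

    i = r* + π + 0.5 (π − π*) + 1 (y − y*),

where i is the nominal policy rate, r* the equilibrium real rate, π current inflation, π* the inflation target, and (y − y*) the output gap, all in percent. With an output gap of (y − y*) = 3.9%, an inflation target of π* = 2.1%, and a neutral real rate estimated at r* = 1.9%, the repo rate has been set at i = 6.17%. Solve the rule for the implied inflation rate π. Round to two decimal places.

Collecting π: i = r* + (1 + 0.5) π − 0.5 π* + 1 (y − y*)
1.5 π = 6.17 − 1.9 + 0.5 × 2.1 − 1 × 3.9 = 1.42
π = 1.42 / 1.5 = 0.95

0.95%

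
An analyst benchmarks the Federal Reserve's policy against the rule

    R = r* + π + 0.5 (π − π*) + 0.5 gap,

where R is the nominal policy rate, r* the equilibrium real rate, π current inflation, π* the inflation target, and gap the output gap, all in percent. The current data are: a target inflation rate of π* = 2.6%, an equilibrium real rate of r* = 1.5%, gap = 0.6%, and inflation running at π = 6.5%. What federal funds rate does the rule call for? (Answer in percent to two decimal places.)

R = 1.5 + 6.5 + 0.5 × (6.5 − 2.6) + 0.5 × 0.6
   = 1.5 + 6.5 + 1.95 + 0.3 = 10.25

10.25%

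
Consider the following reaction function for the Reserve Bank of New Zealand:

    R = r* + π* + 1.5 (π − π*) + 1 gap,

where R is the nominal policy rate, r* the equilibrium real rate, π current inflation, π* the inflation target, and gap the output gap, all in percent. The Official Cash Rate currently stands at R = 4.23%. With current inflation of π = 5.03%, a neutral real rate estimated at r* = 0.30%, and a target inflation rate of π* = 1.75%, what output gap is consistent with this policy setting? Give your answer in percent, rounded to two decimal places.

-2.74%

1 gap = 4.23 − 0.30 − 1.75 − 1.5 × (5.03 − 1.75) = -2.74
gap = -2.74 / 1 = -2.74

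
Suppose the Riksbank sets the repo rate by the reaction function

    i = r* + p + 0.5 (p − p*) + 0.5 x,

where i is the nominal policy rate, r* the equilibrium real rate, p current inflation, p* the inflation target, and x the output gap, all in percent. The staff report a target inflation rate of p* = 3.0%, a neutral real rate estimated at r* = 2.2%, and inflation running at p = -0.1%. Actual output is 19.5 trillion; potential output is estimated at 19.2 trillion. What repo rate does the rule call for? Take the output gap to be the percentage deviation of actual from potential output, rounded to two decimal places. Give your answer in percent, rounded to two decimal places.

1.33%

Output gap = 100 × (19.5 − 19.2) / 19.2 = 1.56%.
i = 2.20 + (-0.10) + 0.5 × (-0.10 − 3.00) + 0.5 × 1.56
   = 2.20 − 0.1 − 1.55 + 0.78 = 1.33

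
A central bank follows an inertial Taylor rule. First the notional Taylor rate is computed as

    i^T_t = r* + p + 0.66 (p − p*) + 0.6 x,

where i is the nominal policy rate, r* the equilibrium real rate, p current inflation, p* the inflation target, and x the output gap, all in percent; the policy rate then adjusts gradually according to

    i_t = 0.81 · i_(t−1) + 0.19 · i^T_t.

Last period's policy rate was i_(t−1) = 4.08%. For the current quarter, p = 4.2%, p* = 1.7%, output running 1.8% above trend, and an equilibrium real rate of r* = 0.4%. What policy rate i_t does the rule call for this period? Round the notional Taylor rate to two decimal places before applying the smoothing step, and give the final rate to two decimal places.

Output 1.8% above potential → x = 1.8.
i^T_t = 0.4 + 4.2 + 0.66 × (4.2 − 1.7) + 0.6 × 1.8
   = 0.4 + 4.2 + 1.65 + 1.08 = 7.33
i_t = 0.81 × 4.08 + 0.19 × 7.33 = 3.3048 + 1.3927 = 4.70

4.70%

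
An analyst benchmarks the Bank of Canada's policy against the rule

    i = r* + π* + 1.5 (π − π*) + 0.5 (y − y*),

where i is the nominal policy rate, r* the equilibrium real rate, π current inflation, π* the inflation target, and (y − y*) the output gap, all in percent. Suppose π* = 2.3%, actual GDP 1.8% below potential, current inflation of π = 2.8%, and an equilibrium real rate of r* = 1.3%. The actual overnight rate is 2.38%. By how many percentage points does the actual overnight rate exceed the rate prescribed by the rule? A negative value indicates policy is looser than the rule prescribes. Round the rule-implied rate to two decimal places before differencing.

Output 1.8% below potential → (y − y*) = -1.8.
i = 1.3 + 2.3 + 1.5 × (2.8 − 2.3) + 0.5 × (-1.8)
   = 1.3 + 2.3 + 0.75 − 0.9 = 3.45
Deviation = 2.38 − 3.45 = -1.07 pp.

-1.07 pp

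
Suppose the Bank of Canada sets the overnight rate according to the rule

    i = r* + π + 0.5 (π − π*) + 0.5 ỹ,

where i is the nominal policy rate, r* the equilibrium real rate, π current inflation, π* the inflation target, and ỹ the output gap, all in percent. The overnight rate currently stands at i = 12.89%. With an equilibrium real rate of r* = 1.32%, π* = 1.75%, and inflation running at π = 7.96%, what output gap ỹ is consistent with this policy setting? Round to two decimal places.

1.01%

0.5 ỹ = 12.89 − 1.32 − 7.96 − 0.5 × (7.96 − 1.75) = 0.505
ỹ = 0.505 / 0.5 = 1.01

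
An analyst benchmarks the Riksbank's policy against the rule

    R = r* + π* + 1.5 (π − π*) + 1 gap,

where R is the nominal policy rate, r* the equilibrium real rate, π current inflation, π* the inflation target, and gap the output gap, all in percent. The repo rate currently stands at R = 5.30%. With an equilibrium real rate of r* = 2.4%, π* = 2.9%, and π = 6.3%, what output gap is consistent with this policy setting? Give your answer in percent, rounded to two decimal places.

-5.10%

1 gap = 5.30 − 2.4 − 2.9 − 1.5 × (6.3 − 2.9) = -5.1
gap = -5.1 / 1 = -5.10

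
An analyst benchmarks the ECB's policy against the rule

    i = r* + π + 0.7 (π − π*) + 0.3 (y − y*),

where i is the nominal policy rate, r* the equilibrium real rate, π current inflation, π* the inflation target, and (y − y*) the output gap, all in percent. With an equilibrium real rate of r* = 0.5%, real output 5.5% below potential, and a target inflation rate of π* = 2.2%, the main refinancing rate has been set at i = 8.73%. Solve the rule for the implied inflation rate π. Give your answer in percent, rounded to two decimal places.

Output 5.5% below potential → (y − y*) = -5.5.
Collecting π: i = r* + (1 + 0.7) π − 0.7 π* + 0.3 (y − y*)
1.7 π = 8.73 − 0.5 + 0.7 × 2.2 − 0.3 × (-5.5) = 11.42
π = 11.42 / 1.7 = 6.72

6.72%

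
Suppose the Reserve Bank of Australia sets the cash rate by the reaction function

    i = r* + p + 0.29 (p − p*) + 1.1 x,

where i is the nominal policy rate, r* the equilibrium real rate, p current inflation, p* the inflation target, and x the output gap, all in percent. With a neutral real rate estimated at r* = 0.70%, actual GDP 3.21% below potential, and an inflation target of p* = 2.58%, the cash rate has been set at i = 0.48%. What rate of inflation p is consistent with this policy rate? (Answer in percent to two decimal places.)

Output 3.21% below potential → x = -3.21.
Collecting p: i = r* + (1 + 0.29) p − 0.29 p* + 1.1 x
1.29 p = 0.48 − 0.70 + 0.29 × 2.58 − 1.1 × (-3.21) = 4.0592
p = 4.0592 / 1.29 = 3.15

3.15%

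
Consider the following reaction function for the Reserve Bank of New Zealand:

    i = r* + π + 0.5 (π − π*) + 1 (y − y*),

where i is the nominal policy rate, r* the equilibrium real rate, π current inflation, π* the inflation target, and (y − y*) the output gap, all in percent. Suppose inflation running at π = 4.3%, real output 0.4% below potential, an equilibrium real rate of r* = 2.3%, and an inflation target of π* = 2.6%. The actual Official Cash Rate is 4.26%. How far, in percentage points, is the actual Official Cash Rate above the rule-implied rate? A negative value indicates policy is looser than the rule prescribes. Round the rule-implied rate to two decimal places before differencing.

Output 0.4% below potential → (y − y*) = -0.4.
i = 2.3 + 4.3 + 0.5 × (4.3 − 2.6) + 1 × (-0.4)
   = 2.3 + 4.3 + 0.85 − 0.4 = 7.05
Deviation = 4.26 − 7.05 = -2.79 pp.

-2.79 pp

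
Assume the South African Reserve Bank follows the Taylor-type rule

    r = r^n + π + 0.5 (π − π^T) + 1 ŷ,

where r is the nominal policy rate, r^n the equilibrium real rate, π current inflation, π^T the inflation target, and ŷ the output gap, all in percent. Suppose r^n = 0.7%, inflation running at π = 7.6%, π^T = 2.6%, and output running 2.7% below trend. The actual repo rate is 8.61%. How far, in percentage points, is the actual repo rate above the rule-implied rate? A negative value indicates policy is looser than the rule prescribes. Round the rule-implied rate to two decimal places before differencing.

Output 2.7% below potential → ŷ = -2.7.
r = 0.7 + 7.6 + 0.5 × (7.6 − 2.6) + 1 × (-2.7)
   = 0.7 + 7.6 + 2.5 − 2.7 = 8.10
Deviation = 8.61 − 8.10 = 0.51 pp.

0.51 pp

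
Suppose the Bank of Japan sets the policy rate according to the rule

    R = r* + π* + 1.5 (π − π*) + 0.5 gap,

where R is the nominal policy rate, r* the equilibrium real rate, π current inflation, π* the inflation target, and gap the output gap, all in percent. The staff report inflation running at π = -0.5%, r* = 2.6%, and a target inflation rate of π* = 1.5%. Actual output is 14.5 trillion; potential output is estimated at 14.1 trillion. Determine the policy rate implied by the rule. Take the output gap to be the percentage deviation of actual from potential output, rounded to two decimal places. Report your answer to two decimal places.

2.52%

Output gap = 100 × (14.5 − 14.1) / 14.1 = 2.84%.
R = 2.60 + 1.50 + 1.5 × (-0.50 − 1.50) + 0.5 × 2.84
   = 2.60 + 1.5 − 3 + 1.42 = 2.52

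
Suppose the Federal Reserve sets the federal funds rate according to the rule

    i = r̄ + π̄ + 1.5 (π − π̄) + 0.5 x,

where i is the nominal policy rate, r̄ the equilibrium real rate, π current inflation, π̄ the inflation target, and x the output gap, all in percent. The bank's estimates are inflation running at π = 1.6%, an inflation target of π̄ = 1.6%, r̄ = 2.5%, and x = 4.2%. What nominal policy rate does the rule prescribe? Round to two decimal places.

6.20%

i = 2.5 + 1.6 + 1.5 × (1.6 − 1.6) + 0.5 × 4.2
   = 2.5 + 1.6 + 0 + 2.1 = 6.20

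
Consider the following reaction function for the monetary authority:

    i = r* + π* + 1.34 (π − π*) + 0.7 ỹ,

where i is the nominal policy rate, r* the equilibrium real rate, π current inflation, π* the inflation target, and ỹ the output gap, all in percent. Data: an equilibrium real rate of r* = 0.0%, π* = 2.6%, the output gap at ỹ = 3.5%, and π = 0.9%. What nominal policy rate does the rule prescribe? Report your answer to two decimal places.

i = 0.0 + 2.6 + 1.34 × (0.9 − 2.6) + 0.7 × 3.5
   = 0.0 + 2.6 − 2.278 + 2.45 = 2.77

2.77%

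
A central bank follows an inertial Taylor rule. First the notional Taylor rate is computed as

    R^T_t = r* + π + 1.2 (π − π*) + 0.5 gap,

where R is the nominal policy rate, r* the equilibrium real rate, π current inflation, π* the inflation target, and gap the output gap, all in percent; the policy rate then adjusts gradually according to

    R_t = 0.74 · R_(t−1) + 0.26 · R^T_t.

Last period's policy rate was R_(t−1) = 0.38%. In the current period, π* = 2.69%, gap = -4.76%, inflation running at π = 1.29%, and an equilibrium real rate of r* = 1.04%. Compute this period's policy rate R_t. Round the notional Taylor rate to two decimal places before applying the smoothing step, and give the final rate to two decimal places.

R^T_t = 1.04 + 1.29 + 1.2 × (1.29 − 2.69) + 0.5 × (-4.76)
   = 1.04 + 1.29 − 1.68 − 2.38 = -1.73
R_t = 0.74 × 0.38 + 0.26 × (-1.73) = 0.2812 − 0.4498 = -0.17

-0.17%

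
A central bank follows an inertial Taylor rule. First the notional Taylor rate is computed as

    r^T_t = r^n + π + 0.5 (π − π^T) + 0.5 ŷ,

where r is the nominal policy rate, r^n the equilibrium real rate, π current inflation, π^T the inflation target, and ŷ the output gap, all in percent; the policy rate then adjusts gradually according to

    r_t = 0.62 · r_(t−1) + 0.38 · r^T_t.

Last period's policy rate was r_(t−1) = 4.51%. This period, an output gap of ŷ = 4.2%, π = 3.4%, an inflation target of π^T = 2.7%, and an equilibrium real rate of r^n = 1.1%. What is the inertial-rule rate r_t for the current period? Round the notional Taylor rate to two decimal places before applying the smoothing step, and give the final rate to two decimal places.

r^T_t = 1.1 + 3.4 + 0.5 × (3.4 − 2.7) + 0.5 × 4.2
   = 1.1 + 3.4 + 0.35 + 2.1 = 6.95
r_t = 0.62 × 4.51 + 0.38 × 6.95 = 2.7962 + 2.641 = 5.44

5.44%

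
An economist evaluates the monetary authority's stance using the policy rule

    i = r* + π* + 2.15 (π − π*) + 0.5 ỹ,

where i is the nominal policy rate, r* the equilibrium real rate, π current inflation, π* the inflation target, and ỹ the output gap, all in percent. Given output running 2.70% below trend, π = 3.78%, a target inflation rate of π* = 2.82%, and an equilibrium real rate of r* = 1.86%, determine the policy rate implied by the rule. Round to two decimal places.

5.39%

Output 2.70% below potential → ỹ = -2.70.
i = 1.86 + 2.82 + 2.15 × (3.78 − 2.82) + 0.5 × (-2.70)
   = 1.86 + 2.82 + 2.064 − 1.35 = 5.39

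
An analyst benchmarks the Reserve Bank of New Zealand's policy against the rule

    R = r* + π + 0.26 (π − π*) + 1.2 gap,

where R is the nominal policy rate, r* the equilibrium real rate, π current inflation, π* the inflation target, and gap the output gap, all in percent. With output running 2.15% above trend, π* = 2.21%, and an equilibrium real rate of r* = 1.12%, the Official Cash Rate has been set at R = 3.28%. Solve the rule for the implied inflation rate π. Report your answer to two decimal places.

0.12%

Output 2.15% above potential → gap = 2.15.
Collecting π: R = r* + (1 + 0.26) π − 0.26 π* + 1.2 gap
1.26 π = 3.28 − 1.12 + 0.26 × 2.21 − 1.2 × 2.15 = 0.1546
π = 0.1546 / 1.26 = 0.12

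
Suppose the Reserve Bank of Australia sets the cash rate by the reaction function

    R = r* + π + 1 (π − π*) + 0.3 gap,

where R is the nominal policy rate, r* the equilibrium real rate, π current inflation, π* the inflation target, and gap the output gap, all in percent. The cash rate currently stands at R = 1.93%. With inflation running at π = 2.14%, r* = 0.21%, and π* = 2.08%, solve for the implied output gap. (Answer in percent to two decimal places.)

-1.60%

0.3 gap = 1.93 − 0.21 − 2.14 − 1 × (2.14 − 2.08) = -0.48
gap = -0.48 / 0.3 = -1.60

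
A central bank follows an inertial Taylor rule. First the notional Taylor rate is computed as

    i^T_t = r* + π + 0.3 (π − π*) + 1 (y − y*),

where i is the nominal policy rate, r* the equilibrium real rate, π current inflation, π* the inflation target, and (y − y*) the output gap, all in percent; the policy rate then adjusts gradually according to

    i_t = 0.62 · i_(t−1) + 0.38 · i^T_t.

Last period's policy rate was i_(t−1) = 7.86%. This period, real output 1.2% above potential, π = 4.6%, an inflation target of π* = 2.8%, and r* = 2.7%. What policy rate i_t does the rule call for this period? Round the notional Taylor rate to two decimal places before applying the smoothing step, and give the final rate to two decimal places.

8.31%

Output 1.2% above potential → (y − y*) = 1.2.
i^T_t = 2.7 + 4.6 + 0.3 × (4.6 − 2.8) + 1 × 1.2
   = 2.7 + 4.6 + 0.54 + 1.2 = 9.04
i_t = 0.62 × 7.86 + 0.38 × 9.04 = 4.8732 + 3.4352 = 8.31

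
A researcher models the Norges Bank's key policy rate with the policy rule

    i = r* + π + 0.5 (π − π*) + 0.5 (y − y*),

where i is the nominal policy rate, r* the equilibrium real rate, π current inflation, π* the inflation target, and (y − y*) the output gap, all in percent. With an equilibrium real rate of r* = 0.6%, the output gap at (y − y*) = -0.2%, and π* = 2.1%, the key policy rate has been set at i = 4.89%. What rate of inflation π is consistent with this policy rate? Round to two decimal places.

3.63%

Collecting π: i = r* + (1 + 0.5) π − 0.5 π* + 0.5 (y − y*)
1.5 π = 4.89 − 0.6 + 0.5 × 2.1 − 0.5 × (-0.2) = 5.44
π = 5.44 / 1.5 = 3.63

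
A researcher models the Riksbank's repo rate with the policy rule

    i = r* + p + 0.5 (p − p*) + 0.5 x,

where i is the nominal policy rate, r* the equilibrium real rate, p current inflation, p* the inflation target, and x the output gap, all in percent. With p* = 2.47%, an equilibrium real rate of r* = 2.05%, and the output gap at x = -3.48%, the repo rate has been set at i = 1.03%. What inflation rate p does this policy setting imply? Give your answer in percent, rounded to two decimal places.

1.30%

Collecting p: i = r* + (1 + 0.5) p − 0.5 p* + 0.5 x
1.5 p = 1.03 − 2.05 + 0.5 × 2.47 − 0.5 × (-3.48) = 1.955
p = 1.955 / 1.5 = 1.30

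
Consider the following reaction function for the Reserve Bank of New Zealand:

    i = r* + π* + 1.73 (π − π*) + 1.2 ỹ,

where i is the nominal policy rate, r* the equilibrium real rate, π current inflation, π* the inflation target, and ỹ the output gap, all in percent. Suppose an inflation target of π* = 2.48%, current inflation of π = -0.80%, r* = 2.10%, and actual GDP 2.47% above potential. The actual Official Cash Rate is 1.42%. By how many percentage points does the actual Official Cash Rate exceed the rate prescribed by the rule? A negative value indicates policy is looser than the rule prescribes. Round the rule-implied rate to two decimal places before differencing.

-0.45 pp

Output 2.47% above potential → ỹ = 2.47.
i = 2.10 + 2.48 + 1.73 × (-0.80 − 2.48) + 1.2 × 2.47
   = 2.10 + 2.48 − 5.6744 + 2.964 = 1.87
Deviation = 1.42 − 1.87 = -0.45 pp.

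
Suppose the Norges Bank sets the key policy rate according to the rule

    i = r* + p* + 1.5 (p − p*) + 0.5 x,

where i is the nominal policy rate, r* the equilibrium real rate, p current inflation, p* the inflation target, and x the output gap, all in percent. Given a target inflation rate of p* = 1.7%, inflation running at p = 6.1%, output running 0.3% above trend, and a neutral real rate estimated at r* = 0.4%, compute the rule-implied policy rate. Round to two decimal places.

Output 0.3% above potential → x = 0.3.
i = 0.4 + 1.7 + 1.5 × (6.1 − 1.7) + 0.5 × 0.3
   = 0.4 + 1.7 + 6.6 + 0.15 = 8.85

8.85%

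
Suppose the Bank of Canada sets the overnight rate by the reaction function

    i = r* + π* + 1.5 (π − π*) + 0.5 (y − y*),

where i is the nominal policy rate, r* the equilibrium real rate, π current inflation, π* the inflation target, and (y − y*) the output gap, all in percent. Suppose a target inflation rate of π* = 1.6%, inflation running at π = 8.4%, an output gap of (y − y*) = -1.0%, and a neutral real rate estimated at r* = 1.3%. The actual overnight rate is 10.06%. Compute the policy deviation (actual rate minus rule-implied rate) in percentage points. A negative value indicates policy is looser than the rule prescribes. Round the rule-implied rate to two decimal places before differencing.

i = 1.3 + 1.6 + 1.5 × (8.4 − 1.6) + 0.5 × (-1.0)
   = 1.3 + 1.6 + 10.2 − 0.5 = 12.60
Deviation = 10.06 − 12.60 = -2.54 pp.

-2.54 pp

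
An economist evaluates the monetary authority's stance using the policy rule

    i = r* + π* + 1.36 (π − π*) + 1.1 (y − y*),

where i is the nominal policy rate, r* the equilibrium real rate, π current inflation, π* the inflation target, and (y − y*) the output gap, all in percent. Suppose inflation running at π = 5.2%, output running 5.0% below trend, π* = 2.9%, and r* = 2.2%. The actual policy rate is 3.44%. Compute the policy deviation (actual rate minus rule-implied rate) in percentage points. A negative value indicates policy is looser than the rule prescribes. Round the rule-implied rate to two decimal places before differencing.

Output 5.0% below potential → (y − y*) = -5.0.
i = 2.2 + 2.9 + 1.36 × (5.2 − 2.9) + 1.1 × (-5.0)
   = 2.2 + 2.9 + 3.128 − 5.5 = 2.73
Deviation = 3.44 − 2.73 = 0.71 pp.

0.71 pp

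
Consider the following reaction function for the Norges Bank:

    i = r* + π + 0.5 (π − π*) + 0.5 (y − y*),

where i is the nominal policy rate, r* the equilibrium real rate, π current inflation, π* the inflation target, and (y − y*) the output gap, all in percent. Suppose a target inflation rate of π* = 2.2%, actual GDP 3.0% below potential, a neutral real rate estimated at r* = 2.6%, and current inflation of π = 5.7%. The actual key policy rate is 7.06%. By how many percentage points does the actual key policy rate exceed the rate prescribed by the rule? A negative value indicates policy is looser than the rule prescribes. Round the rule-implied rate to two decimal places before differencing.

Output 3.0% below potential → (y − y*) = -3.0.
i = 2.6 + 5.7 + 0.5 × (5.7 − 2.2) + 0.5 × (-3.0)
   = 2.6 + 5.7 + 1.75 − 1.5 = 8.55
Deviation = 7.06 − 8.55 = -1.49 pp.

-1.49 pp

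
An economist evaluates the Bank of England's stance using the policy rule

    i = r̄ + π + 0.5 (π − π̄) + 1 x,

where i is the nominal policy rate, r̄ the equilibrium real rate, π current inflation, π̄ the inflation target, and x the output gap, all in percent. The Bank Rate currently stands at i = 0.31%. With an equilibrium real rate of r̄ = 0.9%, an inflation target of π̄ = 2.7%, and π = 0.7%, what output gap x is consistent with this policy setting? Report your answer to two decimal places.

1 x = 0.31 − 0.9 − 0.7 − 0.5 × (0.7 − 2.7) = -0.29
x = -0.29 / 1 = -0.29

-0.29%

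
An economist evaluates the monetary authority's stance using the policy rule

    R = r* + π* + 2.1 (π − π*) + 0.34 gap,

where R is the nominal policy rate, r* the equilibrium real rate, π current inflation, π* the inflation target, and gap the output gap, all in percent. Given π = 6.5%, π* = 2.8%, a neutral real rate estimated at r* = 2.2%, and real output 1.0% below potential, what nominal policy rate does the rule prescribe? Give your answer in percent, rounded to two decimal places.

12.43%

Output 1.0% below potential → gap = -1.0.
R = 2.2 + 2.8 + 2.1 × (6.5 − 2.8) + 0.34 × (-1.0)
   = 2.2 + 2.8 + 7.77 − 0.34 = 12.43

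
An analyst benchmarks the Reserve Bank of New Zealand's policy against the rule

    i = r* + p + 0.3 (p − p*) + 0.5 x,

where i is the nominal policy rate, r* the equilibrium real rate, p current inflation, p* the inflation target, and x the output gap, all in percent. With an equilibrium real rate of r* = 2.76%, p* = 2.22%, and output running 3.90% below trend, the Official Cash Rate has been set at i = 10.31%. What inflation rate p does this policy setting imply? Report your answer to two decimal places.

7.82%

Output 3.90% below potential → x = -3.90.
Collecting p: i = r* + (1 + 0.3) p − 0.3 p* + 0.5 x
1.3 p = 10.31 − 2.76 + 0.3 × 2.22 − 0.5 × (-3.90) = 10.166
p = 10.166 / 1.3 = 7.82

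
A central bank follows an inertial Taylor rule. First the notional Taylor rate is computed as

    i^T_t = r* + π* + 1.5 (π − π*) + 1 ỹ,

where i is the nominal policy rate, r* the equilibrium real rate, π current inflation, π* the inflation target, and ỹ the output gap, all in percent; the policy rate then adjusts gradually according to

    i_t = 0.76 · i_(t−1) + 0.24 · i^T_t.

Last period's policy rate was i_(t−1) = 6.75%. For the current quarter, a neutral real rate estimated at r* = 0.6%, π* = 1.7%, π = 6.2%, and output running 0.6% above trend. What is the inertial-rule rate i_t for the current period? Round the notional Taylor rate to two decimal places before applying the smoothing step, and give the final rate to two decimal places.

Output 0.6% above potential → ỹ = 0.6.
i^T_t = 0.6 + 1.7 + 1.5 × (6.2 − 1.7) + 1 × 0.6
   = 0.6 + 1.7 + 6.75 + 0.6 = 9.65
i_t = 0.76 × 6.75 + 0.24 × 9.65 = 5.13 + 2.316 = 7.45

7.45%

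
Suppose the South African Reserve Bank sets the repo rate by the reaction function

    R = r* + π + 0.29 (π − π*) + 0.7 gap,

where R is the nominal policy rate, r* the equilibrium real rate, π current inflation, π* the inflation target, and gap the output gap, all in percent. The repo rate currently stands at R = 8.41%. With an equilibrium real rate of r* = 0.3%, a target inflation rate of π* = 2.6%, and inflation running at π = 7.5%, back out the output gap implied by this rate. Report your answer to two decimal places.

-1.16%

0.7 gap = 8.41 − 0.3 − 7.5 − 0.29 × (7.5 − 2.6) = -0.811
gap = -0.811 / 0.7 = -1.16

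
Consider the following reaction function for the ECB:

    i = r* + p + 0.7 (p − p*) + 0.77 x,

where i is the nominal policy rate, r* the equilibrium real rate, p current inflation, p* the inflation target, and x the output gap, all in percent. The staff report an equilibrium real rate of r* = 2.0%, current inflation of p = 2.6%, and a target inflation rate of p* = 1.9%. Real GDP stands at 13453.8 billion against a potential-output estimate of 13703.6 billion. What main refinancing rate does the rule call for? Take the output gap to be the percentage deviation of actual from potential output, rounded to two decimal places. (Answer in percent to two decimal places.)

3.69%

Output gap = 100 × (13453.8 − 13703.6) / 13703.6 = -1.82%.
i = 2.00 + 2.60 + 0.7 × (2.60 − 1.90) + 0.77 × (-1.82)
   = 2.00 + 2.6 + 0.49 − 1.4014 = 3.69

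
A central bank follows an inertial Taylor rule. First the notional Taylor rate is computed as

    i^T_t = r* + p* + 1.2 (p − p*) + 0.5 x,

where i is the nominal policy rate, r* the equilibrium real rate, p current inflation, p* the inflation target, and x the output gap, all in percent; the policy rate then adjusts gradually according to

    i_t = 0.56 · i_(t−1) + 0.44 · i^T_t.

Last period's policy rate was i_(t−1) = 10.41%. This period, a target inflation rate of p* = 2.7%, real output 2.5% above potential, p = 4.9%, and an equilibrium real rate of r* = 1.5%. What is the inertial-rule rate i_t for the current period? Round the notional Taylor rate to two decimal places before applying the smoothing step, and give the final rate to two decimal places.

Output 2.5% above potential → x = 2.5.
i^T_t = 1.5 + 2.7 + 1.2 × (4.9 − 2.7) + 0.5 × 2.5
   = 1.5 + 2.7 + 2.64 + 1.25 = 8.09
i_t = 0.56 × 10.41 + 0.44 × 8.09 = 5.8296 + 3.5596 = 9.39

9.39%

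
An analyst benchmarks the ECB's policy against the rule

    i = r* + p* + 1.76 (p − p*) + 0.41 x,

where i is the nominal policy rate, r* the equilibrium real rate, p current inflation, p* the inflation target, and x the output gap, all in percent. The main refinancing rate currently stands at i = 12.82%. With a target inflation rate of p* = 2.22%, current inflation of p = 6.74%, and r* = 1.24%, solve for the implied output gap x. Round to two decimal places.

0.41 x = 12.82 − 1.24 − 2.22 − 1.76 × (6.74 − 2.22) = 1.4048
x = 1.4048 / 0.41 = 3.43

3.43%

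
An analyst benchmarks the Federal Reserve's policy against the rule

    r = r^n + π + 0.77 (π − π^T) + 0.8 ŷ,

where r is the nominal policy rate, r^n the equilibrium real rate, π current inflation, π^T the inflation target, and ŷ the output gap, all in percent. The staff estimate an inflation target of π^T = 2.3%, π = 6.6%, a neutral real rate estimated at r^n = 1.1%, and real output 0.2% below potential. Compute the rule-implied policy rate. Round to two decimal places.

Output 0.2% below potential → ŷ = -0.2.
r = 1.1 + 6.6 + 0.77 × (6.6 − 2.3) + 0.8 × (-0.2)
   = 1.1 + 6.6 + 3.311 − 0.16 = 10.85

10.85%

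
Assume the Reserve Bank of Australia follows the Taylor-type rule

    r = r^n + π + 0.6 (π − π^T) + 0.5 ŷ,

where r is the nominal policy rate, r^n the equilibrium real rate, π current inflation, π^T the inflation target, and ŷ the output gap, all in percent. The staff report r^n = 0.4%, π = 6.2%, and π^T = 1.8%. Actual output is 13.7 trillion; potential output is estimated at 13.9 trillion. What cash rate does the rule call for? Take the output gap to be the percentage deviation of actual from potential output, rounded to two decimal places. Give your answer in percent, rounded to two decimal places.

Output gap = 100 × (13.7 − 13.9) / 13.9 = -1.44%.
r = 0.40 + 6.20 + 0.6 × (6.20 − 1.80) + 0.5 × (-1.44)
   = 0.40 + 6.2 + 2.64 − 0.72 = 8.52

8.52%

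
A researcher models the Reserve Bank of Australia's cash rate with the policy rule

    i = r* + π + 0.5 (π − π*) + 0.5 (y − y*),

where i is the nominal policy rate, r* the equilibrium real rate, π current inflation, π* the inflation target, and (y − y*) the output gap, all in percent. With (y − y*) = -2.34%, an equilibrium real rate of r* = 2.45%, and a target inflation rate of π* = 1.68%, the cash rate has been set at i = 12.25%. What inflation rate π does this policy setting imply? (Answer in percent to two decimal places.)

Collecting π: i = r* + (1 + 0.5) π − 0.5 π* + 0.5 (y − y*)
1.5 π = 12.25 − 2.45 + 0.5 × 1.68 − 0.5 × (-2.34) = 11.81
π = 11.81 / 1.5 = 7.87

7.87%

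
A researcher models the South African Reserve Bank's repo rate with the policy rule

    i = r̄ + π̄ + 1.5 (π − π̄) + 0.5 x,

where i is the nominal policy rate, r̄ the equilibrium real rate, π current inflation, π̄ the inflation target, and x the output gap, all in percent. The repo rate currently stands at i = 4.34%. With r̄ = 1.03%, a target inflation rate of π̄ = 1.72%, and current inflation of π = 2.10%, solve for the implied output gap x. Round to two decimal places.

2.04%

0.5 x = 4.34 − 1.03 − 1.72 − 1.5 × (2.10 − 1.72) = 1.02
x = 1.02 / 0.5 = 2.04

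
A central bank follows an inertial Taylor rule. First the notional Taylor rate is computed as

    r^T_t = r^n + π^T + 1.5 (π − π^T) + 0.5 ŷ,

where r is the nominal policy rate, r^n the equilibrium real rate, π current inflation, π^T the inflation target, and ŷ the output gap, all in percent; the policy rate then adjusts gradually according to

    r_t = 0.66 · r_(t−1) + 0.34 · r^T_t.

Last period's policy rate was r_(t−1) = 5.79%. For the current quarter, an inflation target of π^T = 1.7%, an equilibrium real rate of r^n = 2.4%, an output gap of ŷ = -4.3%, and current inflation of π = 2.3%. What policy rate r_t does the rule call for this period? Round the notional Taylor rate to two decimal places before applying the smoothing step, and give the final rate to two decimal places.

4.79%

r^T_t = 2.4 + 1.7 + 1.5 × (2.3 − 1.7) + 0.5 × (-4.3)
   = 2.4 + 1.7 + 0.9 − 2.15 = 2.85
r_t = 0.66 × 5.79 + 0.34 × 2.85 = 3.8214 + 0.969 = 4.79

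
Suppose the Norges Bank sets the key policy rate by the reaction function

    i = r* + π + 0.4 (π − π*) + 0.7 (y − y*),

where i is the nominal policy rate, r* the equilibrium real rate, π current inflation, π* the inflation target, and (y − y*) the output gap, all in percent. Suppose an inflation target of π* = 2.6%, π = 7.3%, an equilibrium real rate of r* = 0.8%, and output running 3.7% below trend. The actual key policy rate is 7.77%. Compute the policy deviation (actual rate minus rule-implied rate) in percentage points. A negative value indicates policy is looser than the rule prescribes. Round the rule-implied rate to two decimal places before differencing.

0.38 pp

Output 3.7% below potential → (y − y*) = -3.7.
i = 0.8 + 7.3 + 0.4 × (7.3 − 2.6) + 0.7 × (-3.7)
   = 0.8 + 7.3 + 1.88 − 2.59 = 7.39
Deviation = 7.77 − 7.39 = 0.38 pp.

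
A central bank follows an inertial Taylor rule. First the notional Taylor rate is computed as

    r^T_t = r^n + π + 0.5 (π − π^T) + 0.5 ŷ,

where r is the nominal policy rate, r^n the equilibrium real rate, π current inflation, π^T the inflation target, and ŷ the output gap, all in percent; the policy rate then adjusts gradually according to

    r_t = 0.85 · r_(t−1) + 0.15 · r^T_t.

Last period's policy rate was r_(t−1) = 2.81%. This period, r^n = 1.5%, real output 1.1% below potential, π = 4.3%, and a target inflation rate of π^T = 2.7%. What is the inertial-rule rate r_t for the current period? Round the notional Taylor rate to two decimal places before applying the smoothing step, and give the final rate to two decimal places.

3.30%

Output 1.1% below potential → ŷ = -1.1.
r^T_t = 1.5 + 4.3 + 0.5 × (4.3 − 2.7) + 0.5 × (-1.1)
   = 1.5 + 4.3 + 0.8 − 0.55 = 6.05
r_t = 0.85 × 2.81 + 0.15 × 6.05 = 2.3885 + 0.9075 = 3.30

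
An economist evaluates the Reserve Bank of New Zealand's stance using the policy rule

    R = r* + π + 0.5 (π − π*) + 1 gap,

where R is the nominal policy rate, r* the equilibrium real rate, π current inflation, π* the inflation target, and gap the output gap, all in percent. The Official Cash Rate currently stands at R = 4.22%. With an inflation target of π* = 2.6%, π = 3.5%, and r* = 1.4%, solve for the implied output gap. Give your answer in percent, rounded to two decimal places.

-1.13%

1 gap = 4.22 − 1.4 − 3.5 − 0.5 × (3.5 − 2.6) = -1.13
gap = -1.13 / 1 = -1.13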